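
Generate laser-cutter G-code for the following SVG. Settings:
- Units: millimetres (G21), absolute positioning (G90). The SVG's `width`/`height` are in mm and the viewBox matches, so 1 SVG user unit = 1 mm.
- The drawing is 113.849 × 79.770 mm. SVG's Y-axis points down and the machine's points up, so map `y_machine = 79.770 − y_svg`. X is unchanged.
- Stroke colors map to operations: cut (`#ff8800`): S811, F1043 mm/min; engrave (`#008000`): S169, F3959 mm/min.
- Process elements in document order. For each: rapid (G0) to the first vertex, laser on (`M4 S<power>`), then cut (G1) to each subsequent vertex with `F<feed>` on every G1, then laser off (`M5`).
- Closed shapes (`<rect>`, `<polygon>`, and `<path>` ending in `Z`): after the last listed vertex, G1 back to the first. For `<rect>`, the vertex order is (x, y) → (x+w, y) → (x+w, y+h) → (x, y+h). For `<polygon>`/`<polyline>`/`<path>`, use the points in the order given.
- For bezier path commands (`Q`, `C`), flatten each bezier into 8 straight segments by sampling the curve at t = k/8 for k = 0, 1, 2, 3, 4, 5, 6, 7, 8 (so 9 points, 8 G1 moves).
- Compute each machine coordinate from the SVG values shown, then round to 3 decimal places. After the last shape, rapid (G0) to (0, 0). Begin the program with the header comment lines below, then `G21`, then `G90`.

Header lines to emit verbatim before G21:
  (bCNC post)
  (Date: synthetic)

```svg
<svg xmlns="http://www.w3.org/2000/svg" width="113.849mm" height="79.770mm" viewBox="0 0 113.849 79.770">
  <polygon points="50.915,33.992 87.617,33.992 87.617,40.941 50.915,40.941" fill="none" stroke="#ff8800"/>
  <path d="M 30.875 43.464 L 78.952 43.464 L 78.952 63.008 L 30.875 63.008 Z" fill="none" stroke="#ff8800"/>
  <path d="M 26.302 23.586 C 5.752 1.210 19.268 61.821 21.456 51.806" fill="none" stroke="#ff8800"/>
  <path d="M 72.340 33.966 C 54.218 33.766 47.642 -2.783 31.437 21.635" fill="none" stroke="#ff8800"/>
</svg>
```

viewBox `0 0 113.849 79.770` with mm width/height → 1 unit = 1 mm. Flip: y_m = 79.770 − y_svg.

**Shape 1** — `<polygon>` rectangle, stroke `#ff8800` → cut (S811, F1043). Machine vertices: (50.915,45.778) → (87.617,45.778) → (87.617,38.829) → (50.915,38.829) → (50.915,45.778). Closed: final G1 returns to the first vertex.

**Shape 2** — `<path>` rectangle, stroke `#ff8800` → cut (S811, F1043). Machine vertices: (30.875,36.306) → (78.952,36.306) → (78.952,16.762) → (30.875,16.762) → (30.875,36.306). Closed: final G1 returns to the first vertex.

**Shape 3** — `<path>` cubic bezier, stroke `#ff8800` → cut (S811, F1043). Control points (SVG): P0=(26.302,23.586), P1=(5.752,1.210), P2=(19.268,61.821), P3=(21.456,51.806); sampled at t=k/8. Machine vertices: (26.302,56.184) → (20.104,60.985) → (16.568,59.806) → (15.161,54.448) → (15.352,46.709) → (16.609,38.392) → (18.400,31.295) → (20.193,27.219) → (21.456,27.964). Open path.

**Shape 4** — `<path>` cubic bezier, stroke `#ff8800` → cut (S811, F1043). Control points (SVG): P0=(72.340,33.966), P1=(54.218,33.766), P2=(47.642,-2.783), P3=(31.437,21.635); sampled at t=k/8. Machine vertices: (72.340,45.804) → (66.044,47.393) → (60.583,51.249) → (55.707,56.232) → (51.170,61.201) → (46.722,65.017) → (42.116,66.538) → (37.104,64.624) → (31.437,58.135). Open path.

(bCNC post)
(Date: synthetic)
G21
G90
G0 X50.915 Y45.778
M4 S811
G1 X87.617 Y45.778 F1043
G1 X87.617 Y38.829 F1043
G1 X50.915 Y38.829 F1043
G1 X50.915 Y45.778 F1043
M5
G0 X30.875 Y36.306
M4 S811
G1 X78.952 Y36.306 F1043
G1 X78.952 Y16.762 F1043
G1 X30.875 Y16.762 F1043
G1 X30.875 Y36.306 F1043
M5
G0 X26.302 Y56.184
M4 S811
G1 X20.104 Y60.985 F1043
G1 X16.568 Y59.806 F1043
G1 X15.161 Y54.448 F1043
G1 X15.352 Y46.709 F1043
G1 X16.609 Y38.392 F1043
G1 X18.400 Y31.295 F1043
G1 X20.193 Y27.219 F1043
G1 X21.456 Y27.964 F1043
M5
G0 X72.340 Y45.804
M4 S811
G1 X66.044 Y47.393 F1043
G1 X60.583 Y51.249 F1043
G1 X55.707 Y56.232 F1043
G1 X51.170 Y61.201 F1043
G1 X46.722 Y65.017 F1043
G1 X42.116 Y66.538 F1043
G1 X37.104 Y64.624 F1043
G1 X31.437 Y58.135 F1043
M5
G0 X0.000 Y0.000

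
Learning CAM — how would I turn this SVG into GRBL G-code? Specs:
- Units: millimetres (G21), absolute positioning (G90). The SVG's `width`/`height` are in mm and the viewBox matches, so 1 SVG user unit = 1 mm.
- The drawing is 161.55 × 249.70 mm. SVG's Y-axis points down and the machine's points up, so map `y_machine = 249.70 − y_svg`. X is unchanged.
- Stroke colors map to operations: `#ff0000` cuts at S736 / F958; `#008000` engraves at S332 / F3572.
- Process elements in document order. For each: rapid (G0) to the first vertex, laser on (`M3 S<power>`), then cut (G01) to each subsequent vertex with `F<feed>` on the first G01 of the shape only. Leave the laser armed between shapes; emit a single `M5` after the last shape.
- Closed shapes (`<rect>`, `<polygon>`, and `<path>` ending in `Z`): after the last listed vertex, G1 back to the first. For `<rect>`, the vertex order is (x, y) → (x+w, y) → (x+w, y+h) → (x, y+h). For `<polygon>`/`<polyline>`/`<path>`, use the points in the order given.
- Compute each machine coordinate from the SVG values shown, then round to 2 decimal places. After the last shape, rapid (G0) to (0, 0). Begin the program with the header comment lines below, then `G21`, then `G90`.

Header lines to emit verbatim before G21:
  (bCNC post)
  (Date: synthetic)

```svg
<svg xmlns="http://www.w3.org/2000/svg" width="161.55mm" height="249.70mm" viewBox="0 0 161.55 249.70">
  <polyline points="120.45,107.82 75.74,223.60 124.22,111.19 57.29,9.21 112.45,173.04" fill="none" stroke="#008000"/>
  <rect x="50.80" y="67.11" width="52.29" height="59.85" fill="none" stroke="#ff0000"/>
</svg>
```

(bCNC post)
(Date: synthetic)
G21
G90
G0 X120.45 Y141.88
M3 S332
G01 X75.74 Y26.10 F3572
G01 X124.22 Y138.51
G01 X57.29 Y240.49
G01 X112.45 Y76.66
G0 X50.80 Y182.59
M3 S736
G01 X103.09 Y182.59 F958
G01 X103.09 Y122.74
G01 X50.80 Y122.74
G01 X50.80 Y182.59
M5
G0 X0.00 Y0.00

1 u = 1 mm; y_m = 249.70 − y.

[1] `<polyline>` open polyline, #008000→engrave S332 F3572: (120.45,141.88) → (75.74,26.10) → (124.22,138.51) → (57.29,240.49) → (112.45,76.66)

[2] `<rect>` rectangle, #ff0000→cut S736 F958: (50.80,182.59) → (103.09,182.59) → (103.09,122.74) → (50.80,122.74) → (50.80,182.59) (closed)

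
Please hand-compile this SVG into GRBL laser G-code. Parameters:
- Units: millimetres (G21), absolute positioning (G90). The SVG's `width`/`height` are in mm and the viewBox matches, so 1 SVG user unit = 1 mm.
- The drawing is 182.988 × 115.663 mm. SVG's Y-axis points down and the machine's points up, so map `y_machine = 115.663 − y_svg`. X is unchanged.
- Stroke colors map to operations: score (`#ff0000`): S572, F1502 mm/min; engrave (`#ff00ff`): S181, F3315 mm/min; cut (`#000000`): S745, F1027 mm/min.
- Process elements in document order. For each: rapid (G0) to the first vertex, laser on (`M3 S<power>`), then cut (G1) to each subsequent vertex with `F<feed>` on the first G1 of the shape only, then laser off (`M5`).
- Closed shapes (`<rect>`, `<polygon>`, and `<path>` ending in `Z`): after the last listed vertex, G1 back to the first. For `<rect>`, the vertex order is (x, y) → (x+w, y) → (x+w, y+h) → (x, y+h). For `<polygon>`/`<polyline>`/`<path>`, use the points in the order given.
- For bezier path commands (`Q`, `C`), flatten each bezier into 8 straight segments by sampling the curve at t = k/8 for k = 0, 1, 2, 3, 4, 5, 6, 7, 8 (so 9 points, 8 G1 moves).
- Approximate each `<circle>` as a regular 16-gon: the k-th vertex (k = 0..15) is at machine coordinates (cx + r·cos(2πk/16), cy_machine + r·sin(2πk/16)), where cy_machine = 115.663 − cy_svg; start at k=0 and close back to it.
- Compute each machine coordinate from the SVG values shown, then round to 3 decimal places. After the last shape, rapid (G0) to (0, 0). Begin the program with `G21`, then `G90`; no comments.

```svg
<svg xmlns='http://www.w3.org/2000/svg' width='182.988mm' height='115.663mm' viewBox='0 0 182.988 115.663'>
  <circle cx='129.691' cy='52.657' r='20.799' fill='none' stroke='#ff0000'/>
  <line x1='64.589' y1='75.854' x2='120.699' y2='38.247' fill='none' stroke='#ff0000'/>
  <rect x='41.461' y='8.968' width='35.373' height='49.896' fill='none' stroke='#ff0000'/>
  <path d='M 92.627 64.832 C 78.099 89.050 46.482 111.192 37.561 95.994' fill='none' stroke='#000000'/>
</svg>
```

G21
G90
G0 X150.490 Y63.006
M3 S572
G1 X148.907 Y70.965 F1502
G1 X144.398 Y77.713
G1 X137.650 Y82.222
G1 X129.691 Y83.805
G1 X121.732 Y82.222
G1 X114.984 Y77.713
G1 X110.475 Y70.965
G1 X108.892 Y63.006
G1 X110.475 Y55.047
G1 X114.984 Y48.299
G1 X121.732 Y43.790
G1 X129.691 Y42.207
G1 X137.650 Y43.790
G1 X144.398 Y48.299
G1 X148.907 Y55.047
G1 X150.490 Y63.006
M5
G0 X64.589 Y39.809
M3 S572
G1 X120.699 Y77.416 F1502
M5
G0 X41.461 Y106.695
M3 S572
G1 X76.834 Y106.695 F1502
G1 X76.834 Y56.799
G1 X41.461 Y56.799
G1 X41.461 Y106.695
M5
G0 X92.627 Y50.831
M3 S745
G1 X86.456 Y41.915 F1027
G1 X79.148 Y33.608
G1 X71.172 Y26.321
G1 X62.991 Y20.469
G1 X55.074 Y16.464
G1 X47.886 Y14.721
G1 X41.893 Y15.651
G1 X37.561 Y19.669
M5
G0 X0.000 Y0.000

Since the viewBox matches the mm dimensions, user units are millimetres directly. The only transform is the Y-flip y_m = 115.663 − y_svg.

Shape 1 is a circle drawn with `<circle>`. Its stroke #ff0000 means score at S572, F1502. After flipping Y the toolpath is (150.490,63.006) → (148.907,70.965) → (144.398,77.713) → (137.650,82.222) → (129.691,83.805) → (121.732,82.222) → (114.984,77.713) → (110.475,70.965) → (108.892,63.006) → (110.475,55.047) → (114.984,48.299) → (121.732,43.790) → (129.691,42.207) → (137.650,43.790) → (144.398,48.299) → (148.907,55.047) → (150.490,63.006), returning to the start.

Shape 2 is a line segment drawn with `<line>`. Its stroke #ff0000 means score at S572, F1502. After flipping Y the toolpath is (64.589,39.809) → (120.699,77.416).

Shape 3 is a rectangle drawn with `<rect>`. Its stroke #ff0000 means score at S572, F1502. After flipping Y the toolpath is (41.461,106.695) → (76.834,106.695) → (76.834,56.799) → (41.461,56.799) → (41.461,106.695), returning to the start.

Shape 4 is a cubic bezier drawn with `<path>`. Its stroke #000000 means cut at S745, F1027. After flipping Y the toolpath is (92.627,50.831) → (86.456,41.915) → (79.148,33.608) → (71.172,26.321) → (62.991,20.469) → (55.074,16.464) → (47.886,14.721) → (41.893,15.651) → (37.561,19.669).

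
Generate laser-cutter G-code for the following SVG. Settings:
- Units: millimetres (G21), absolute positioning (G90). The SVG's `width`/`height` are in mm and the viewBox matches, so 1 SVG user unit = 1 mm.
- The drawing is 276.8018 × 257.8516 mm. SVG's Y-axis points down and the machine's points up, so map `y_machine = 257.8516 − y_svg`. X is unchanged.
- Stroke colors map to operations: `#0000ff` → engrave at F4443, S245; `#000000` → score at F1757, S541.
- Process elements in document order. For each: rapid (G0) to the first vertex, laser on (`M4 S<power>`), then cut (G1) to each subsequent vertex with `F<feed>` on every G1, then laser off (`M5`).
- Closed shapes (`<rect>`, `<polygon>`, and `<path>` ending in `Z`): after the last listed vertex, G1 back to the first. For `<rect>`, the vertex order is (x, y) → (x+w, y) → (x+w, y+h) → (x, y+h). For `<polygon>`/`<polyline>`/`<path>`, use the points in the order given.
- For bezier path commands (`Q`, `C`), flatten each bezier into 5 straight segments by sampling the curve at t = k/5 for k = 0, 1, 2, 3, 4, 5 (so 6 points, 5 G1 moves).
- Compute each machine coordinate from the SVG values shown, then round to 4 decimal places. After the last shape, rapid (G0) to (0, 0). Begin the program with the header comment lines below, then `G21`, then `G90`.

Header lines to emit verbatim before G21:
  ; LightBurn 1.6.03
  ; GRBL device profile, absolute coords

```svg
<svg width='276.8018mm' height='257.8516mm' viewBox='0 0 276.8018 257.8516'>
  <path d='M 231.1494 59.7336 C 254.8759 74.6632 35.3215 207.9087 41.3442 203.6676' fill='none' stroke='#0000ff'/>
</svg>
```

; LightBurn 1.6.03
; GRBL device profile, absolute coords
G21
G90
G0 X231.1494 Y198.1180
M4 S245
G1 X219.9425 Y177.0088 F4443
G1 X172.8533 Y139.7822 F4443
G1 X112.3871 Y98.7169 F4443
G1 X61.0490 Y66.0913 F4443
G1 X41.3442 Y54.1840 F4443
M5
G0 X0.0000 Y0.0000

viewBox `0 0 276.8018 257.8516` with mm width/height → 1 unit = 1 mm. Flip: y_m = 257.8516 − y_svg.

**Shape 1** — `<path>` cubic bezier, stroke `#0000ff` → engrave (S245, F4443). Control points (SVG): P0=(231.1494,59.7336), P1=(254.8759,74.6632), P2=(35.3215,207.9087), P3=(41.3442,203.6676); sampled at t=k/5. Machine vertices: (231.1494,198.1180) → (219.9425,177.0088) → (172.8533,139.7822) → (112.3871,98.7169) → (61.0490,66.0913) → (41.3442,54.1840). Open path.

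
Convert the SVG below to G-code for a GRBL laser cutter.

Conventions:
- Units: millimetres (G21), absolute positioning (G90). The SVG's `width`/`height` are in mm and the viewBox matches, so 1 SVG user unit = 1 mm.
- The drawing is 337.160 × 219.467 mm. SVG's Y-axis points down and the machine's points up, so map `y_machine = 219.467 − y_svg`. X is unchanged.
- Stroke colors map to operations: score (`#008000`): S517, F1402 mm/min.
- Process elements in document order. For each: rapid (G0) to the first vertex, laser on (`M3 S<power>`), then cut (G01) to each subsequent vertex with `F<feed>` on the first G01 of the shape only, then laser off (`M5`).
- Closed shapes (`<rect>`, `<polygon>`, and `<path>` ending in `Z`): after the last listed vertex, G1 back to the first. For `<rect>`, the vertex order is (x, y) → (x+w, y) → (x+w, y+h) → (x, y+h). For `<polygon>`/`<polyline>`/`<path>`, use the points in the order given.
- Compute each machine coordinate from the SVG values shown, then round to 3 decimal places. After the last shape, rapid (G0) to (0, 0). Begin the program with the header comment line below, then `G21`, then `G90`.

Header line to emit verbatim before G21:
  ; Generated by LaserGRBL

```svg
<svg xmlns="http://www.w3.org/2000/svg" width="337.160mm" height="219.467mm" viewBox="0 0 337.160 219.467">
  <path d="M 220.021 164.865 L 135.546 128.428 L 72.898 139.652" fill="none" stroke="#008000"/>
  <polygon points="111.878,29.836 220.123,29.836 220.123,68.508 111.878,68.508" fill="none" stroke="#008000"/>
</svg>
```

Since the viewBox matches the mm dimensions, user units are millimetres directly. The only transform is the Y-flip y_m = 219.467 − y_svg.

Shape 1 is a open polyline drawn with `<path>`. Its stroke #008000 means score at S517, F1402. After flipping Y the toolpath is (220.021,54.602) → (135.546,91.039) → (72.898,79.815).

Shape 2 is a rectangle drawn with `<polygon>`. Its stroke #008000 means score at S517, F1402. After flipping Y the toolpath is (111.878,189.631) → (220.123,189.631) → (220.123,150.959) → (111.878,150.959) → (111.878,189.631), returning to the start.

; Generated by LaserGRBL
G21
G90
G0 X220.021 Y54.602
M3 S517
G01 X135.546 Y91.039 F1402
G01 X72.898 Y79.815
M5
G0 X111.878 Y189.631
M3 S517
G01 X220.123 Y189.631 F1402
G01 X220.123 Y150.959
G01 X111.878 Y150.959
G01 X111.878 Y189.631
M5
G0 X0.000 Y0.000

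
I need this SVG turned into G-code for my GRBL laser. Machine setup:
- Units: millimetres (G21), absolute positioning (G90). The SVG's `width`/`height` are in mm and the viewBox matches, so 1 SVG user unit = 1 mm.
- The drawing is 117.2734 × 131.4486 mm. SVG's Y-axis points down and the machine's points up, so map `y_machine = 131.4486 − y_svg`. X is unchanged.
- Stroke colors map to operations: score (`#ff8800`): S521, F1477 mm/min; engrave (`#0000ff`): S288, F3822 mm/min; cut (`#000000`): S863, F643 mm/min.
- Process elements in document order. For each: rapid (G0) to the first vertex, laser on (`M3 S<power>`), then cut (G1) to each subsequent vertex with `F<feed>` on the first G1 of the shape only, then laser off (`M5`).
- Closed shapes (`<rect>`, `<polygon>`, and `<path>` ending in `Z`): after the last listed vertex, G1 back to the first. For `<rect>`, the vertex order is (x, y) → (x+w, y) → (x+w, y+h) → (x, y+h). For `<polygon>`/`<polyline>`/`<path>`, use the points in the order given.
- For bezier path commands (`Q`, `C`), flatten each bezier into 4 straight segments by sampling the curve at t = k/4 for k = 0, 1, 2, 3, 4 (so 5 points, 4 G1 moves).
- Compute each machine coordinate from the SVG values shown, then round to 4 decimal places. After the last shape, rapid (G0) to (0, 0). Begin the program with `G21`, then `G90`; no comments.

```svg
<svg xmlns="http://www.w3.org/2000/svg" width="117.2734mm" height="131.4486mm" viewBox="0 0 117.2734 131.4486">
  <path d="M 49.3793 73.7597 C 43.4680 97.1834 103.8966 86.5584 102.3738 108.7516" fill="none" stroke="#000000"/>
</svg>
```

1 u = 1 mm; y_m = 131.4486 − y.

[1] `<path>` cubic bezier, #000000→cut S863 F643: (49.3793,57.6889) → (55.3800,45.4605) → (74.2309,39.7315) → (93.9046,34.2333) → (102.3738,22.6970)

G21
G90
G0 X49.3793 Y57.6889
M3 S863
G1 X55.3800 Y45.4605 F643
G1 X74.2309 Y39.7315
G1 X93.9046 Y34.2333
G1 X102.3738 Y22.6970
M5
G0 X0.0000 Y0.0000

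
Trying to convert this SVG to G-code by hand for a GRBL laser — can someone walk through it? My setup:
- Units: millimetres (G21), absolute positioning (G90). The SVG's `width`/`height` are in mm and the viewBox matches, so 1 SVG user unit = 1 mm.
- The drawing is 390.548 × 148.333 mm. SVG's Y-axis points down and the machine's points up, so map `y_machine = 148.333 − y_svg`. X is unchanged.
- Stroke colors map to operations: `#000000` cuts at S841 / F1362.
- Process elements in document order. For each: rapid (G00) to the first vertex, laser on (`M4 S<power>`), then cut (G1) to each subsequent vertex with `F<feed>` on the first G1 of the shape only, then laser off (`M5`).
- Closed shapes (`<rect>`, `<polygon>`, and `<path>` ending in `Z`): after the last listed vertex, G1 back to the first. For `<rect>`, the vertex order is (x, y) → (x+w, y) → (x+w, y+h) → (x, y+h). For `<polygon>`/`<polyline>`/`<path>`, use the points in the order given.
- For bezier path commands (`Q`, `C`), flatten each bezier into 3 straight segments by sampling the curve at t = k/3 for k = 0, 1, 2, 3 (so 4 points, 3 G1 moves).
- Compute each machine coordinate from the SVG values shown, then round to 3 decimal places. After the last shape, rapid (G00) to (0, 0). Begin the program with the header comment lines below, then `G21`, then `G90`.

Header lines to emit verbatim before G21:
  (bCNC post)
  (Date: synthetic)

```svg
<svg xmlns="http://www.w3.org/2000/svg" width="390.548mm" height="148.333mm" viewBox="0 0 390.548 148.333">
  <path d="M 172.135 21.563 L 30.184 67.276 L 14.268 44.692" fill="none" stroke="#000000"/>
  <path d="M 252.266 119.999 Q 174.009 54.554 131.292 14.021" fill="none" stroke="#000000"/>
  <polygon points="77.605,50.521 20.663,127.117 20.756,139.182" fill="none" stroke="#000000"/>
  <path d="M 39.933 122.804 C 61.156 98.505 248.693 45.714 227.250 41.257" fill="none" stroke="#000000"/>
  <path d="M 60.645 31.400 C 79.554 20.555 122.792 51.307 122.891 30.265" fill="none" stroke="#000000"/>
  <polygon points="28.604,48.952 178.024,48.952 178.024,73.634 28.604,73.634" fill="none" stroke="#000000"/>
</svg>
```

Since the viewBox matches the mm dimensions, user units are millimetres directly. The only transform is the Y-flip y_m = 148.333 − y_svg.

Shape 1 is a open polyline drawn with `<path>`. Its stroke #000000 means cut at S841, F1362. After flipping Y the toolpath is (172.135,126.770) → (30.184,81.057) → (14.268,103.641).

Shape 2 is a quadratic bezier drawn with `<path>`. Its stroke #000000 means cut at S841, F1362. After flipping Y the toolpath is (252.266,28.334) → (204.044,69.196) → (163.719,104.522) → (131.292,134.312).

Shape 3 is a closed polygon drawn with `<polygon>`. Its stroke #000000 means cut at S841, F1362. After flipping Y the toolpath is (77.605,97.812) → (20.663,21.216) → (20.756,9.151) → (77.605,97.812), returning to the start.

Shape 4 is a cubic bezier drawn with `<path>`. Its stroke #000000 means cut at S841, F1362. After flipping Y the toolpath is (39.933,25.529) → (102.694,56.480) → (192.933,89.353) → (227.250,107.076).

Shape 5 is a cubic bezier drawn with `<path>`. Its stroke #000000 means cut at S841, F1362. After flipping Y the toolpath is (60.645,116.933) → (85.165,117.371) → (110.911,110.832) → (122.891,118.068).

Shape 6 is a rectangle drawn with `<polygon>`. Its stroke #000000 means cut at S841, F1362. After flipping Y the toolpath is (28.604,99.381) → (178.024,99.381) → (178.024,74.699) → (28.604,74.699) → (28.604,99.381), returning to the start.

(bCNC post)
(Date: synthetic)
G21
G90
G00 X172.135 Y126.770
M4 S841
G1 X30.184 Y81.057 F1362
G1 X14.268 Y103.641
M5
G00 X252.266 Y28.334
M4 S841
G1 X204.044 Y69.196 F1362
G1 X163.719 Y104.522
G1 X131.292 Y134.312
M5
G00 X77.605 Y97.812
M4 S841
G1 X20.663 Y21.216 F1362
G1 X20.756 Y9.151
G1 X77.605 Y97.812
M5
G00 X39.933 Y25.529
M4 S841
G1 X102.694 Y56.480 F1362
G1 X192.933 Y89.353
G1 X227.250 Y107.076
M5
G00 X60.645 Y116.933
M4 S841
G1 X85.165 Y117.371 F1362
G1 X110.911 Y110.832
G1 X122.891 Y118.068
M5
G00 X28.604 Y99.381
M4 S841
G1 X178.024 Y99.381 F1362
G1 X178.024 Y74.699
G1 X28.604 Y74.699
G1 X28.604 Y99.381
M5
G00 X0.000 Y0.000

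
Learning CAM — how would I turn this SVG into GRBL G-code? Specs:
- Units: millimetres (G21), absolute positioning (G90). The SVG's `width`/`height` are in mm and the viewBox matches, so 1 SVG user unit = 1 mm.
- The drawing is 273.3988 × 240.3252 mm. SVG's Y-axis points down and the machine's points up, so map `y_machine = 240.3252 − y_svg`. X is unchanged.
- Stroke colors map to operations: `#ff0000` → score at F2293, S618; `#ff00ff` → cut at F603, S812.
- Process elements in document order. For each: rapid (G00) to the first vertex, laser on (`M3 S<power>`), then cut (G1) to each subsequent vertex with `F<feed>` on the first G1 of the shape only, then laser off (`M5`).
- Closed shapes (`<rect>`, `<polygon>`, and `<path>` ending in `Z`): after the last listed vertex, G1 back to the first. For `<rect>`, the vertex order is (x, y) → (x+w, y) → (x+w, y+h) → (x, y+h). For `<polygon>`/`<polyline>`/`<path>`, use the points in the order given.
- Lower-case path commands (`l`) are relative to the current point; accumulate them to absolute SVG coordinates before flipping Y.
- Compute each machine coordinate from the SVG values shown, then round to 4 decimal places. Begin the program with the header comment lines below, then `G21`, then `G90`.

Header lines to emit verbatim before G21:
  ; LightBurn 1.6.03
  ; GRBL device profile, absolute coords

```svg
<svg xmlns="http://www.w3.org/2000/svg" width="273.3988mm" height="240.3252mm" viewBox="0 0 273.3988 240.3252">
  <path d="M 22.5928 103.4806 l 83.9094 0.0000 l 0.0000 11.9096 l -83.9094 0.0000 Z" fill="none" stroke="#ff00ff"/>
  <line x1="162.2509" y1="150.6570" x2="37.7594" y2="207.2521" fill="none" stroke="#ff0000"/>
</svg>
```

1 u = 1 mm; y_m = 240.3252 − y.

[1] `<path>` rectangle, #ff00ff→cut S812 F603: (22.5928,136.8446) → (106.5022,136.8446) → (106.5022,124.9350) → (22.5928,124.9350) → (22.5928,136.8446) (closed)

[2] `<line>` line segment, #ff0000→score S618 F2293: (162.2509,89.6682) → (37.7594,33.0731)

; LightBurn 1.6.03
; GRBL device profile, absolute coords
G21
G90
G00 X22.5928 Y136.8446
M3 S812
G1 X106.5022 Y136.8446 F603
G1 X106.5022 Y124.9350
G1 X22.5928 Y124.9350
G1 X22.5928 Y136.8446
M5
G00 X162.2509 Y89.6682
M3 S618
G1 X37.7594 Y33.0731 F2293
M5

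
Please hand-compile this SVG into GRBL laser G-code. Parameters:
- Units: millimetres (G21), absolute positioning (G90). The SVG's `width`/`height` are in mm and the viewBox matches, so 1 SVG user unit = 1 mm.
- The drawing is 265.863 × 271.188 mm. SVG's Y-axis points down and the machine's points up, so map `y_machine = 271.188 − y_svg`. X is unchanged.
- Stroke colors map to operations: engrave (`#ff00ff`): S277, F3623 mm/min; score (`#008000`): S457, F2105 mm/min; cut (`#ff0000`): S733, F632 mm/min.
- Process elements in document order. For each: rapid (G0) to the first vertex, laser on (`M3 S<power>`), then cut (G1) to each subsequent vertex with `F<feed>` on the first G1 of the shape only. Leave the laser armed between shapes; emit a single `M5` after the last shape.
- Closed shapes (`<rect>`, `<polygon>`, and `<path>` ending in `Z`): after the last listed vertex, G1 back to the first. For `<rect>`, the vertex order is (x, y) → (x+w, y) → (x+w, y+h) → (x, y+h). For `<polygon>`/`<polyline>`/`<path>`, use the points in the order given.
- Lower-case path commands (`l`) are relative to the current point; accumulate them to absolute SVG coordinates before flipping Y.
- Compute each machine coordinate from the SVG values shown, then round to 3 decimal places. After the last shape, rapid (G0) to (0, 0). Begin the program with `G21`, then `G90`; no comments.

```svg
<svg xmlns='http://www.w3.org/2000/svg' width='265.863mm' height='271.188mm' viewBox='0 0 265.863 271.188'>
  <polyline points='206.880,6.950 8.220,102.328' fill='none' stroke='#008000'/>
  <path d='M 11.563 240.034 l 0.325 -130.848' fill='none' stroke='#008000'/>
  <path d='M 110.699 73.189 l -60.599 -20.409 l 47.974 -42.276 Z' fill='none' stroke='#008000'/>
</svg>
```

G21
G90
G0 X206.880 Y264.238
M3 S457
G1 X8.220 Y168.860 F2105
G0 X11.563 Y31.154
M3 S457
G1 X11.888 Y162.002 F2105
G0 X110.699 Y197.999
M3 S457
G1 X50.100 Y218.408 F2105
G1 X98.074 Y260.684
G1 X110.699 Y197.999
M5
G0 X0.000 Y0.000

Since the viewBox matches the mm dimensions, user units are millimetres directly. The only transform is the Y-flip y_m = 271.188 − y_svg.

Shape 1 is a line segment drawn with `<polyline>`. Its stroke #008000 means score at S457, F2105. After flipping Y the toolpath is (206.880,264.238) → (8.220,168.860).

Shape 2 is a line segment drawn with `<path>`. Its stroke #008000 means score at S457, F2105. After flipping Y the toolpath is (11.563,31.154) → (11.888,162.002).

Shape 3 is a regular polygon drawn with `<path>`. Its stroke #008000 means score at S457, F2105. After flipping Y the toolpath is (110.699,197.999) → (50.100,218.408) → (98.074,260.684) → (110.699,197.999), returning to the start.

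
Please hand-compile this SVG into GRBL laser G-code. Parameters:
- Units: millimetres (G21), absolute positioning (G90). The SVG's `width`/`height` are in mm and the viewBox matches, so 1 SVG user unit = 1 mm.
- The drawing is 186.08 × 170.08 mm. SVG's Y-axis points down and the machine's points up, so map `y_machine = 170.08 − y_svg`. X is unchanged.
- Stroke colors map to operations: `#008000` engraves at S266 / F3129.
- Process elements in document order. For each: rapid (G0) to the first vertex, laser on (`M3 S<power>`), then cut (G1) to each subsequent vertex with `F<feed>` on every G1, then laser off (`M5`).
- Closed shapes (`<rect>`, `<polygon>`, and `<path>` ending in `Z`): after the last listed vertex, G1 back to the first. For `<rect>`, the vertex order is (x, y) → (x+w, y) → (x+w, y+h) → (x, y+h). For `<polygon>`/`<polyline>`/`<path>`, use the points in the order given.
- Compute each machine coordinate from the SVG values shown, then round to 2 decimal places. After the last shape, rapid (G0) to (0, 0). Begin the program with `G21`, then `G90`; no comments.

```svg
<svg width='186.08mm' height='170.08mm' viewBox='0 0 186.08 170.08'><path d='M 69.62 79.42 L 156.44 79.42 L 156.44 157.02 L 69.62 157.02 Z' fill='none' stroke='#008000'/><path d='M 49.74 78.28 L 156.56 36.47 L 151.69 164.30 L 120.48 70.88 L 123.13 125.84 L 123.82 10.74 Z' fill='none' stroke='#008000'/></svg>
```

viewBox `0 0 186.08 170.08` with mm width/height → 1 unit = 1 mm. Flip: y_m = 170.08 − y_svg.

**Shape 1** — `<path>` rectangle, stroke `#008000` → engrave (S266, F3129). Machine vertices: (69.62,90.66) → (156.44,90.66) → (156.44,13.06) → (69.62,13.06) → (69.62,90.66). Closed: final G1 returns to the first vertex.

**Shape 2** — `<path>` closed polygon, stroke `#008000` → engrave (S266, F3129). Machine vertices: (49.74,91.80) → (156.56,133.61) → (151.69,5.78) → (120.48,99.20) → (123.13,44.24) → (123.82,159.34) → (49.74,91.80). Closed: final G1 returns to the first vertex.

G21
G90
G0 X69.62 Y90.66
M3 S266
G1 X156.44 Y90.66 F3129
G1 X156.44 Y13.06 F3129
G1 X69.62 Y13.06 F3129
G1 X69.62 Y90.66 F3129
M5
G0 X49.74 Y91.80
M3 S266
G1 X156.56 Y133.61 F3129
G1 X151.69 Y5.78 F3129
G1 X120.48 Y99.20 F3129
G1 X123.13 Y44.24 F3129
G1 X123.82 Y159.34 F3129
G1 X49.74 Y91.80 F3129
M5
G0 X0.00 Y0.00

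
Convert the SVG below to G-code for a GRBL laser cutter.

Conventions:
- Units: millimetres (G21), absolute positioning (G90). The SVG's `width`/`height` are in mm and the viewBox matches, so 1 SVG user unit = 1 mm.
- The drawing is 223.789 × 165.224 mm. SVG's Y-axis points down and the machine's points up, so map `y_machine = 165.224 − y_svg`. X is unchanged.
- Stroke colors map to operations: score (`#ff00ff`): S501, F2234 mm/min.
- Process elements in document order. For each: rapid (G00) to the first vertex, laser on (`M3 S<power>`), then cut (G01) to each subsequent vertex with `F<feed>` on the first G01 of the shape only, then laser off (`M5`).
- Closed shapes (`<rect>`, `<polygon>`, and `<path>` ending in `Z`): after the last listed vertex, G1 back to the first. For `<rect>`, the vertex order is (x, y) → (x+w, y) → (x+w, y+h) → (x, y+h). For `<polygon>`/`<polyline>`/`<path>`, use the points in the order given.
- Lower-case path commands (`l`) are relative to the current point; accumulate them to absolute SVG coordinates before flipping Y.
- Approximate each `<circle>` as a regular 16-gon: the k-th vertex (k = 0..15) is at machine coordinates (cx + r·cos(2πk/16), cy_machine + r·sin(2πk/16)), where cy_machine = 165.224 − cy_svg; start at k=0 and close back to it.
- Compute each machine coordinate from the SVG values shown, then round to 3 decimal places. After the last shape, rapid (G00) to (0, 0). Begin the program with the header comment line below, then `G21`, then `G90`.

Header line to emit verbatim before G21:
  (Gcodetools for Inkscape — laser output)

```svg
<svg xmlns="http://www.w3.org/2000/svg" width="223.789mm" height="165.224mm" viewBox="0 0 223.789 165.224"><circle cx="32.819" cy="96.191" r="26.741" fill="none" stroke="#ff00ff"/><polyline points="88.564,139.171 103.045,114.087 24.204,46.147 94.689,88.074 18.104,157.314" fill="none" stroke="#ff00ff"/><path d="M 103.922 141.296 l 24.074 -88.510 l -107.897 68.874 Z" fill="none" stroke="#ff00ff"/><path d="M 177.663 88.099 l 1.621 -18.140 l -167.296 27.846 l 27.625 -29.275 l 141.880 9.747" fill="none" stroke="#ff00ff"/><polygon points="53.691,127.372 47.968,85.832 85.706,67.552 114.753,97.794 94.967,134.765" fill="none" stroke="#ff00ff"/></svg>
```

Since the viewBox matches the mm dimensions, user units are millimetres directly. The only transform is the Y-flip y_m = 165.224 − y_svg.

Shape 1 is a circle drawn with `<circle>`. Its stroke #ff00ff means score at S501, F2234. After flipping Y the toolpath is (59.560,69.033) → (57.524,79.266) → (51.728,87.942) → (43.052,93.738) → (32.819,95.774) → (22.586,93.738) → (13.910,87.942) → (8.114,79.266) → (6.078,69.033) → (8.114,58.800) → (13.910,50.124) → (22.586,44.328) → (32.819,42.292) → (43.052,44.328) → (51.728,50.124) → (57.524,58.800) → (59.560,69.033), returning to the start.

Shape 2 is a open polyline drawn with `<polyline>`. Its stroke #ff00ff means score at S501, F2234. After flipping Y the toolpath is (88.564,26.053) → (103.045,51.137) → (24.204,119.077) → (94.689,77.150) → (18.104,7.910).

Shape 3 is a closed polygon drawn with `<path>`. Its stroke #ff00ff means score at S501, F2234. After flipping Y the toolpath is (103.922,23.928) → (127.996,112.438) → (20.099,43.564) → (103.922,23.928), returning to the start.

Shape 4 is a open polyline drawn with `<path>`. Its stroke #ff00ff means score at S501, F2234. After flipping Y the toolpath is (177.663,77.125) → (179.284,95.265) → (11.988,67.419) → (39.613,96.694) → (181.493,86.947).

Shape 5 is a regular polygon drawn with `<polygon>`. Its stroke #ff00ff means score at S501, F2234. After flipping Y the toolpath is (53.691,37.852) → (47.968,79.392) → (85.706,97.672) → (114.753,67.430) → (94.967,30.459) → (53.691,37.852), returning to the start.

(Gcodetools for Inkscape — laser output)
G21
G90
G00 X59.560 Y69.033
M3 S501
G01 X57.524 Y79.266 F2234
G01 X51.728 Y87.942
G01 X43.052 Y93.738
G01 X32.819 Y95.774
G01 X22.586 Y93.738
G01 X13.910 Y87.942
G01 X8.114 Y79.266
G01 X6.078 Y69.033
G01 X8.114 Y58.800
G01 X13.910 Y50.124
G01 X22.586 Y44.328
G01 X32.819 Y42.292
G01 X43.052 Y44.328
G01 X51.728 Y50.124
G01 X57.524 Y58.800
G01 X59.560 Y69.033
M5
G00 X88.564 Y26.053
M3 S501
G01 X103.045 Y51.137 F2234
G01 X24.204 Y119.077
G01 X94.689 Y77.150
G01 X18.104 Y7.910
M5
G00 X103.922 Y23.928
M3 S501
G01 X127.996 Y112.438 F2234
G01 X20.099 Y43.564
G01 X103.922 Y23.928
M5
G00 X177.663 Y77.125
M3 S501
G01 X179.284 Y95.265 F2234
G01 X11.988 Y67.419
G01 X39.613 Y96.694
G01 X181.493 Y86.947
M5
G00 X53.691 Y37.852
M3 S501
G01 X47.968 Y79.392 F2234
G01 X85.706 Y97.672
G01 X114.753 Y67.430
G01 X94.967 Y30.459
G01 X53.691 Y37.852
M5
G00 X0.000 Y0.000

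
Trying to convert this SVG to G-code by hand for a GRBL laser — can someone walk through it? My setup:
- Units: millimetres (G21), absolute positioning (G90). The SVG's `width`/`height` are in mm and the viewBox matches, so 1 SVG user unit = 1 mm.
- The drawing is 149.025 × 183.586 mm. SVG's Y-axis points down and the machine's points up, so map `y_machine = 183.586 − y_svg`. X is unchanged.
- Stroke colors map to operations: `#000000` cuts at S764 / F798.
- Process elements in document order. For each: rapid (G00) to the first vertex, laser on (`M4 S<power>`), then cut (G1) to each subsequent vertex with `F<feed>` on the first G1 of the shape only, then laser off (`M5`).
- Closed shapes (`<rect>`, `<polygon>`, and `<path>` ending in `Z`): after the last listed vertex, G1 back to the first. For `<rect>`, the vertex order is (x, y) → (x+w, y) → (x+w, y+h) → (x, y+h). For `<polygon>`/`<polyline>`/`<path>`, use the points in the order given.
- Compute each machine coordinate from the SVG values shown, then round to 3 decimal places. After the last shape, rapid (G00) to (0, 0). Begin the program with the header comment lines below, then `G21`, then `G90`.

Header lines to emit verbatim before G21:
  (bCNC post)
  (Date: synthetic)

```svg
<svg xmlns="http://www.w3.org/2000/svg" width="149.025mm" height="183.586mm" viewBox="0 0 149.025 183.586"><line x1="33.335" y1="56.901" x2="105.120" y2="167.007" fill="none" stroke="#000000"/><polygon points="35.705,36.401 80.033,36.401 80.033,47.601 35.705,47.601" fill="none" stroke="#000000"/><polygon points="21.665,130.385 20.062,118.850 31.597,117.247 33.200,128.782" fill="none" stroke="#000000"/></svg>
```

(bCNC post)
(Date: synthetic)
G21
G90
G00 X33.335 Y126.685
M4 S764
G1 X105.120 Y16.579 F798
M5
G00 X35.705 Y147.185
M4 S764
G1 X80.033 Y147.185 F798
G1 X80.033 Y135.985
G1 X35.705 Y135.985
G1 X35.705 Y147.185
M5
G00 X21.665 Y53.201
M4 S764
G1 X20.062 Y64.736 F798
G1 X31.597 Y66.339
G1 X33.200 Y54.804
G1 X21.665 Y53.201
M5
G00 X0.000 Y0.000

Since the viewBox matches the mm dimensions, user units are millimetres directly. The only transform is the Y-flip y_m = 183.586 − y_svg.

Shape 1 is a line segment drawn with `<line>`. Its stroke #000000 means cut at S764, F798. After flipping Y the toolpath is (33.335,126.685) → (105.120,16.579).

Shape 2 is a rectangle drawn with `<polygon>`. Its stroke #000000 means cut at S764, F798. After flipping Y the toolpath is (35.705,147.185) → (80.033,147.185) → (80.033,135.985) → (35.705,135.985) → (35.705,147.185), returning to the start.

Shape 3 is a regular polygon drawn with `<polygon>`. Its stroke #000000 means cut at S764, F798. After flipping Y the toolpath is (21.665,53.201) → (20.062,64.736) → (31.597,66.339) → (33.200,54.804) → (21.665,53.201), returning to the start.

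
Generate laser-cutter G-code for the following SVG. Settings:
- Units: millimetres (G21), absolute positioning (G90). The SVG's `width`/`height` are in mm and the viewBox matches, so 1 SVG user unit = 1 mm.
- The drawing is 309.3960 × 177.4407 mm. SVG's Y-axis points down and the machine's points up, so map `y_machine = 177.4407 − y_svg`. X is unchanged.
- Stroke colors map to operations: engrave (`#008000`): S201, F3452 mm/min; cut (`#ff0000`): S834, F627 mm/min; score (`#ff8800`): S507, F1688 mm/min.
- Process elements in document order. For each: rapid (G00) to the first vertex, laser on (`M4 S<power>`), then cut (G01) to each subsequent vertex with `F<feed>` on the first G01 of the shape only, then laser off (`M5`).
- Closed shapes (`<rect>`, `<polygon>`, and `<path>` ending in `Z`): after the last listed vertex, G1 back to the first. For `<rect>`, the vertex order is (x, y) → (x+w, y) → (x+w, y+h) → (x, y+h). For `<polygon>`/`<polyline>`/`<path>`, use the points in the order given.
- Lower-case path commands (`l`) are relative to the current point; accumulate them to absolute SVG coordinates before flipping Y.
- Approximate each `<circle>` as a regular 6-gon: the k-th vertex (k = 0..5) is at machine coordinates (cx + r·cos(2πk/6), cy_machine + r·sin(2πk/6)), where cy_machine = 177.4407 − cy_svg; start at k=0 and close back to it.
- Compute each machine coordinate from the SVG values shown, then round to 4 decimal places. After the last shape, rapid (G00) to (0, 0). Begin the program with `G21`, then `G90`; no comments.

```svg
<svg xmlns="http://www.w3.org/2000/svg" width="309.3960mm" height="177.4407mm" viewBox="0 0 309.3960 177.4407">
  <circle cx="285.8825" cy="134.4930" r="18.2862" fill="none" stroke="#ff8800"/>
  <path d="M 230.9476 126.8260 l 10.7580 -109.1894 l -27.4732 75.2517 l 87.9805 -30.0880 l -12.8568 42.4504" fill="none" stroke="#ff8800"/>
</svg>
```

1 u = 1 mm; y_m = 177.4407 − y.

[1] `<circle>` circle, #ff8800→score S507 F1688: (304.1687,42.9477) → (295.0256,58.7840) → (276.7394,58.7840) → (267.5963,42.9477) → (276.7394,27.1114) → (295.0256,27.1114) → (304.1687,42.9477) (closed)

[2] `<path>` open polyline, #ff8800→score S507 F1688: (230.9476,50.6147) → (241.7056,159.8041) → (214.2324,84.5524) → (302.2129,114.6404) → (289.3561,72.1900)

G21
G90
G00 X304.1687 Y42.9477
M4 S507
G01 X295.0256 Y58.7840 F1688
G01 X276.7394 Y58.7840
G01 X267.5963 Y42.9477
G01 X276.7394 Y27.1114
G01 X295.0256 Y27.1114
G01 X304.1687 Y42.9477
M5
G00 X230.9476 Y50.6147
M4 S507
G01 X241.7056 Y159.8041 F1688
G01 X214.2324 Y84.5524
G01 X302.2129 Y114.6404
G01 X289.3561 Y72.1900
M5
G00 X0.0000 Y0.0000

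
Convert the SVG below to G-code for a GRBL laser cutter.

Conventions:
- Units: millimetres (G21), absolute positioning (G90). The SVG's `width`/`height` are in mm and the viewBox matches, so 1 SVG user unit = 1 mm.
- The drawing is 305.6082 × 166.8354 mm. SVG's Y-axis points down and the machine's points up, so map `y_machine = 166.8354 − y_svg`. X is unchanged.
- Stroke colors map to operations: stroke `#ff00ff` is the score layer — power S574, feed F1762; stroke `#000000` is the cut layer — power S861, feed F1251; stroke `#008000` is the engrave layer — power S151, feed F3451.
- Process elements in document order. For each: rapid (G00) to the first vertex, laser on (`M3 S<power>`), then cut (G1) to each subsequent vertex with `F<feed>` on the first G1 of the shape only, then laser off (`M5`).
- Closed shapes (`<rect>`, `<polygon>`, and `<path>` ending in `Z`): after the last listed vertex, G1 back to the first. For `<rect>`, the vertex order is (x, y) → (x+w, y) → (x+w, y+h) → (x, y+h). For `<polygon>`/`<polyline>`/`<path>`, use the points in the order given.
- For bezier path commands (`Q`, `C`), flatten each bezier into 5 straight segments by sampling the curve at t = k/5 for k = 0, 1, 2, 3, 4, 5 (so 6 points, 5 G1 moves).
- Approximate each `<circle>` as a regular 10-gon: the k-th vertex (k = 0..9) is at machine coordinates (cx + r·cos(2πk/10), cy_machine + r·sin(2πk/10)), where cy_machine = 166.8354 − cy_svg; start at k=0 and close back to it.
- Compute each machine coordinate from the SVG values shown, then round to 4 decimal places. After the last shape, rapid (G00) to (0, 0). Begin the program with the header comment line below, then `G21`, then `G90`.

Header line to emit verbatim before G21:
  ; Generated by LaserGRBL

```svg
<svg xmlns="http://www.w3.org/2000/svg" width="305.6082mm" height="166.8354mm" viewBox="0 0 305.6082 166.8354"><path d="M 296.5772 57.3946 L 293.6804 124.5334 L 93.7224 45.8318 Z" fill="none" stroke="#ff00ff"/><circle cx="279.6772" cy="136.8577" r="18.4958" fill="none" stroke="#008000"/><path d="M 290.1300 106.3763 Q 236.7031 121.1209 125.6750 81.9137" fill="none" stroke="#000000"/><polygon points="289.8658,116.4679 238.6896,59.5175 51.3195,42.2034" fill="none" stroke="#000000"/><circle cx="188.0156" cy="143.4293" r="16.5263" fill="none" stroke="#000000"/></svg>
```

; Generated by LaserGRBL
G21
G90
G00 X296.5772 Y109.4408
M3 S574
G1 X293.6804 Y42.3020 F1762
G1 X93.7224 Y121.0036
G1 X296.5772 Y109.4408
M5
G00 X298.1730 Y29.9777
M3 S151
G1 X294.6406 Y40.8493 F3451
G1 X285.3927 Y47.5683
G1 X273.9617 Y47.5683
G1 X264.7138 Y40.8493
G1 X261.1814 Y29.9777
G1 X264.7138 Y19.1061
G1 X273.9617 Y12.3871
G1 X285.3927 Y12.3871
G1 X294.6406 Y19.1061
G1 X298.1730 Y29.9777
M5
G00 X290.1300 Y60.4591
M3 S861
G1 X266.4552 Y56.7193 F1251
G1 X238.1723 Y57.2957
G1 X205.2813 Y62.1882
G1 X167.7822 Y71.3969
G1 X125.6750 Y84.9217
M5
G00 X289.8658 Y50.3675
M3 S861
G1 X238.6896 Y107.3179 F1251
G1 X51.3195 Y124.6320
G1 X289.8658 Y50.3675
M5
G00 X204.5419 Y23.4061
M3 S861
G1 X201.3857 Y33.1200 F1251
G1 X193.1225 Y39.1235
G1 X182.9087 Y39.1235
G1 X174.6455 Y33.1200
G1 X171.4893 Y23.4061
G1 X174.6455 Y13.6922
G1 X182.9087 Y7.6887
G1 X193.1225 Y7.6887
G1 X201.3857 Y13.6922
G1 X204.5419 Y23.4061
M5
G00 X0.0000 Y0.0000

viewBox `0 0 305.6082 166.8354` with mm width/height → 1 unit = 1 mm. Flip: y_m = 166.8354 − y_svg.

**Shape 1** — `<path>` closed polygon, stroke `#ff00ff` → score (S574, F1762). Machine vertices: (296.5772,109.4408) → (293.6804,42.3020) → (93.7224,121.0036) → (296.5772,109.4408). Closed: final G1 returns to the first vertex.

**Shape 2** — `<circle>` circle, stroke `#008000` → engrave (S151, F3451). Machine vertices: (298.1730,29.9777) → (294.6406,40.8493) → (285.3927,47.5683) → (273.9617,47.5683) → (264.7138,40.8493) → (261.1814,29.9777) → (264.7138,19.1061) → (273.9617,12.3871) → (285.3927,12.3871) → (294.6406,19.1061) → (298.1730,29.9777). Closed: final G1 returns to the first vertex.

**Shape 3** — `<path>` quadratic bezier, stroke `#000000` → cut (S861, F1251). Control points (SVG): P0=(290.1300,106.3763), P1=(236.7031,121.1209), P2=(125.6750,81.9137); sampled at t=k/5. Machine vertices: (290.1300,60.4591) → (266.4552,56.7193) → (238.1723,57.2957) → (205.2813,62.1882) → (167.7822,71.3969) → (125.6750,84.9217). Open path.

**Shape 4** — `<polygon>` closed polygon, stroke `#000000` → cut (S861, F1251). Machine vertices: (289.8658,50.3675) → (238.6896,107.3179) → (51.3195,124.6320) → (289.8658,50.3675). Closed: final G1 returns to the first vertex.

**Shape 5** — `<circle>` circle, stroke `#000000` → cut (S861, F1251). Machine vertices: (204.5419,23.4061) → (201.3857,33.1200) → (193.1225,39.1235) → (182.9087,39.1235) → (174.6455,33.1200) → (171.4893,23.4061) → (174.6455,13.6922) → (182.9087,7.6887) → (193.1225,7.6887) → (201.3857,13.6922) → (204.5419,23.4061). Closed: final G1 returns to the first vertex.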